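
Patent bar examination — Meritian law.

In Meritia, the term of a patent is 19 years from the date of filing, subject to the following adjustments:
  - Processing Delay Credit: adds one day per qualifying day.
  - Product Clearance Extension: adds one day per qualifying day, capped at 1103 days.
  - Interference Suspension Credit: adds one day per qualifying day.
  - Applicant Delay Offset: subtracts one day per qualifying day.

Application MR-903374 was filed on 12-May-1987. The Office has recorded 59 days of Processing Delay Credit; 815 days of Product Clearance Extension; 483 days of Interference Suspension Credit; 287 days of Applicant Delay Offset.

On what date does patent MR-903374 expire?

Base term: filing date + 19 years → 12 May 2006.
Processing Delay Credit: +59 days → 10 July 2006.
Product Clearance Extension: 815 days (within the 1103-day cap) → +815 days → 2 October 2008.
Interference Suspension Credit: +483 days → 28 January 2010.
Applicant Delay Offset: −287 days → 16 April 2009.

2009-04-16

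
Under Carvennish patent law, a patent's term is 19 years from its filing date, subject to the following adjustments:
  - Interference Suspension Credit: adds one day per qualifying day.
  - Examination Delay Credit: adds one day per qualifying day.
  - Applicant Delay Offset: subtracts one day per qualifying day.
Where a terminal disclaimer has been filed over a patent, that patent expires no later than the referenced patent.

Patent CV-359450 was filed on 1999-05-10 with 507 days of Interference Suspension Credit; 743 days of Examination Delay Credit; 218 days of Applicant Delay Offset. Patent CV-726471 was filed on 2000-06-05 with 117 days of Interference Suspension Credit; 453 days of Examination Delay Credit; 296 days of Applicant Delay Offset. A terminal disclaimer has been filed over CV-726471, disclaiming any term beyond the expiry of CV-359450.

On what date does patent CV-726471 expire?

Natural term of CV-726471:
  Base: filing + 19 years → 5 June 2019.
  Interference Suspension Credit: +117 days → 30 September 2019.
  Examination Delay Credit: +453 days → 26 December 2020.
  Applicant Delay Offset: −296 days → 5 March 2020.
Expiry of referenced patent CV-359450:
  Base: filing + 19 years → 10 May 2018.
  Interference Suspension Credit: +507 days → 29 September 2019.
  Examination Delay Credit: +743 days → 11 October 2021.
  Applicant Delay Offset: −218 days → 7 March 2021.
Terminal disclaimer: CV-726471 expires on the earlier of 5 March 2020 and 7 March 2021.

March 5, 2020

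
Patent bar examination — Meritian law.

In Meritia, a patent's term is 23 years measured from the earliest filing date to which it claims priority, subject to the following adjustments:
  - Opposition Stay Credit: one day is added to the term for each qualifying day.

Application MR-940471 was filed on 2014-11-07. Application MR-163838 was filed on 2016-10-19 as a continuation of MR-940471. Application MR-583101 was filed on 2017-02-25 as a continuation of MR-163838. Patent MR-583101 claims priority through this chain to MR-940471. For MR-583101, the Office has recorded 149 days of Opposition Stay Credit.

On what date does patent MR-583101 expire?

Earliest priority filing: 7 November 2014.
Base term: 7 November 2014 + 23 years → 7 November 2037.
Opposition Stay Credit: +149 days → 5 April 2038.

April 5, 2038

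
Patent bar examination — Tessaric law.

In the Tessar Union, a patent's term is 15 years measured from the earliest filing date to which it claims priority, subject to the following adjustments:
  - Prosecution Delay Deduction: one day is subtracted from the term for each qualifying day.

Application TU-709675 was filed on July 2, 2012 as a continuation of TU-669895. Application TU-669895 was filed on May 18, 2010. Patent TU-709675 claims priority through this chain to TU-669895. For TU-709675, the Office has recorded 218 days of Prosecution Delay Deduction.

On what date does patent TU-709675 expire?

2024-10-12

Earliest priority filing: 18 May 2010.
Base term: 18 May 2010 + 15 years → 18 May 2025.
Prosecution Delay Deduction: −218 days → 12 October 2024.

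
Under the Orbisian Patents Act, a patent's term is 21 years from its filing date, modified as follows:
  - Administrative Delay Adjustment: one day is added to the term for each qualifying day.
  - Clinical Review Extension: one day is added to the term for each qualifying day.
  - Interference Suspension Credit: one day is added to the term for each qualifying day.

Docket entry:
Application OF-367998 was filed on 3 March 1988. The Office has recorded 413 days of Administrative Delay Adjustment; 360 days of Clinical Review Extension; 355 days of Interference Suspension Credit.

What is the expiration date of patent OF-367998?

2012-04-04

Base term: filing date + 21 years → 3 March 2009.
Administrative Delay Adjustment: +413 days → 20 April 2010.
Clinical Review Extension: +360 days → 15 April 2011.
Interference Suspension Credit: +355 days → 4 April 2012.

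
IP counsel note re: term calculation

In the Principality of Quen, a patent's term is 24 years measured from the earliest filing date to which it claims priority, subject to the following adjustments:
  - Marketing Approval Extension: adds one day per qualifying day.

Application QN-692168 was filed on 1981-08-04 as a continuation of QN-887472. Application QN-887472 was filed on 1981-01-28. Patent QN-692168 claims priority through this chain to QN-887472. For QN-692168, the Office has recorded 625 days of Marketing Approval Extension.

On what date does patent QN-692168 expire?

Earliest priority filing: 28 January 1981.
Base term: 28 January 1981 + 24 years → 28 January 2005.
Marketing Approval Extension: +625 days → 15 October 2006.

October 15, 2006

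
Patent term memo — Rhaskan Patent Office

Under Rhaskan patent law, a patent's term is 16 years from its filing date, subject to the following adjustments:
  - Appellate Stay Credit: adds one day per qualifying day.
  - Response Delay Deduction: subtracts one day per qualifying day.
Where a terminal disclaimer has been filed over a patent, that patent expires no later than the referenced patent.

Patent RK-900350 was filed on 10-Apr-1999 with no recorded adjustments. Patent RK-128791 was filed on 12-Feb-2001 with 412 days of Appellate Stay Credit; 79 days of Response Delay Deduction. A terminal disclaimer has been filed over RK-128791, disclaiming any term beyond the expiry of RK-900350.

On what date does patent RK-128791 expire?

2015-04-10

Natural term of RK-128791:
  Base: filing + 16 years → 12 February 2017.
  Appellate Stay Credit: +412 days → 31 March 2018.
  Response Delay Deduction: −79 days → 11 January 2018.
Expiry of referenced patent RK-900350:
  Base: filing + 16 years → 10 April 2015.
Terminal disclaimer: RK-128791 expires on the earlier of 11 January 2018 and 10 April 2015.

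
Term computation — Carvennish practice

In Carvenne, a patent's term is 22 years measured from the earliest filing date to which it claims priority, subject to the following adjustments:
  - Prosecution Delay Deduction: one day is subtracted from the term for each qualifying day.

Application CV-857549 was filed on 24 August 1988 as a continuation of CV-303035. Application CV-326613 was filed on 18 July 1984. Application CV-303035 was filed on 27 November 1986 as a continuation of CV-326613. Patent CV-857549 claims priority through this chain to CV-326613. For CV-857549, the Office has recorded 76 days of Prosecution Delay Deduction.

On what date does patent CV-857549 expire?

May 3, 2006

Earliest priority filing: 18 July 1984.
Base term: 18 July 1984 + 22 years → 18 July 2006.
Prosecution Delay Deduction: −76 days → 3 May 2006.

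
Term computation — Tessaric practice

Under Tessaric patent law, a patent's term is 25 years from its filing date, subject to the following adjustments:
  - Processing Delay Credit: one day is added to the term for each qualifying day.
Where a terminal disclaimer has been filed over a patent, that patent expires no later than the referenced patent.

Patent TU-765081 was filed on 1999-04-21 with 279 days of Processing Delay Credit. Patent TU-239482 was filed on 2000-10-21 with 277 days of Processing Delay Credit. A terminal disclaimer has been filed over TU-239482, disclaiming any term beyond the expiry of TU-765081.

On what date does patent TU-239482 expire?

2025-01-25

Natural term of TU-239482:
  Base: filing + 25 years → 21 October 2025.
  Processing Delay Credit: +277 days → 25 July 2026.
Expiry of referenced patent TU-765081:
  Base: filing + 25 years → 21 April 2024.
  Processing Delay Credit: +279 days → 25 January 2025.
Terminal disclaimer: TU-239482 expires on the earlier of 25 July 2026 and 25 January 2025.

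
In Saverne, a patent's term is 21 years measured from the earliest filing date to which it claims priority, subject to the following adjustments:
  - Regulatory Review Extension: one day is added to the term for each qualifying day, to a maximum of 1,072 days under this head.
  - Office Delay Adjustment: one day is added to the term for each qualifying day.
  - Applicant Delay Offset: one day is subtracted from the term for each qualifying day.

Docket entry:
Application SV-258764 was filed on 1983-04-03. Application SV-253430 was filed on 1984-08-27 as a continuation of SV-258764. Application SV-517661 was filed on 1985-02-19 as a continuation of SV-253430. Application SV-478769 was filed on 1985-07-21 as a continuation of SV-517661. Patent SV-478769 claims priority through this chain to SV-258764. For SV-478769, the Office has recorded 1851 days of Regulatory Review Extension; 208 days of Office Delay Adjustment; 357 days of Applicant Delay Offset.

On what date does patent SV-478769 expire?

October 13, 2006

Earliest priority filing: 3 April 1983.
Base term: 3 April 1983 + 21 years → 3 April 2004.
Regulatory Review Extension: 1851 days claimed exceeds the 1072-day cap, so +1072 days → 11 March 2007.
Office Delay Adjustment: +208 days → 5 October 2007.
Applicant Delay Offset: −357 days → 13 October 2006.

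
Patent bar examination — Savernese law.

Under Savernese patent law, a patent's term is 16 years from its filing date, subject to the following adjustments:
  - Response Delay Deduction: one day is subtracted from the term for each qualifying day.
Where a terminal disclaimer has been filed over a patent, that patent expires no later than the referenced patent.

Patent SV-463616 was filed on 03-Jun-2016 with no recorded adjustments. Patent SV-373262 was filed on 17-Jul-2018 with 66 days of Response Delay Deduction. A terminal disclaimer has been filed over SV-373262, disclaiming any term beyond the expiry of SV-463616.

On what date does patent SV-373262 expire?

Natural term of SV-373262:
  Base: filing + 16 years → 17 July 2034.
  Response Delay Deduction: −66 days → 12 May 2034.
Expiry of referenced patent SV-463616:
  Base: filing + 16 years → 3 June 2032.
Terminal disclaimer: SV-373262 expires on the earlier of 12 May 2034 and 3 June 2032.

2032-06-03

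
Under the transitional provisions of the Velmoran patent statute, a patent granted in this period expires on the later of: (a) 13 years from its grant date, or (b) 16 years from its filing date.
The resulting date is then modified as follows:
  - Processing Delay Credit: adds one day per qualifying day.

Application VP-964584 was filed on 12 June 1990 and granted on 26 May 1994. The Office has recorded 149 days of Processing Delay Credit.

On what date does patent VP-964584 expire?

(a) grant + 13 years → 26 May 2007.
(b) filing + 16 years → 12 June 2006.
Later of the two: 26 May 2007.
Processing Delay Credit: +149 days → 22 October 2007.

October 22, 2007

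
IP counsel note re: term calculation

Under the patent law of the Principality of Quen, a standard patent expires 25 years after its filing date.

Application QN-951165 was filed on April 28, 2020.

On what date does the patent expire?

Filing date + 25 years → 28 April 2045.

April 28, 2045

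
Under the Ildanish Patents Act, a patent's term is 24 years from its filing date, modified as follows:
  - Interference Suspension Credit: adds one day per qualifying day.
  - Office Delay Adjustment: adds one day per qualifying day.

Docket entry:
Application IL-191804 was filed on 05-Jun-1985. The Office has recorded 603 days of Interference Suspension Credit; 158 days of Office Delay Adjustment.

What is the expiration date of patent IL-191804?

2011-07-06

Base term: filing date + 24 years → 5 June 2009.
Interference Suspension Credit: +603 days → 29 January 2011.
Office Delay Adjustment: +158 days → 6 July 2011.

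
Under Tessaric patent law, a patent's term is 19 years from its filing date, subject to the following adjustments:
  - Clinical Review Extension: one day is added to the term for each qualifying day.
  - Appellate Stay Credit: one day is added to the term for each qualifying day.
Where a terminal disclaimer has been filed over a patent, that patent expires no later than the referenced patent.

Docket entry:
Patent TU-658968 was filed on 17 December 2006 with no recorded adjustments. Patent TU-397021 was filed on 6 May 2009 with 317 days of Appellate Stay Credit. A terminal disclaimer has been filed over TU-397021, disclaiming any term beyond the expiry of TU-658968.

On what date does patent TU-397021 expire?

Natural term of TU-397021:
  Base: filing + 19 years → 6 May 2028.
  Appellate Stay Credit: +317 days → 19 March 2029.
Expiry of referenced patent TU-658968:
  Base: filing + 19 years → 17 December 2025.
Terminal disclaimer: TU-397021 expires on the earlier of 19 March 2029 and 17 December 2025.

December 17, 2025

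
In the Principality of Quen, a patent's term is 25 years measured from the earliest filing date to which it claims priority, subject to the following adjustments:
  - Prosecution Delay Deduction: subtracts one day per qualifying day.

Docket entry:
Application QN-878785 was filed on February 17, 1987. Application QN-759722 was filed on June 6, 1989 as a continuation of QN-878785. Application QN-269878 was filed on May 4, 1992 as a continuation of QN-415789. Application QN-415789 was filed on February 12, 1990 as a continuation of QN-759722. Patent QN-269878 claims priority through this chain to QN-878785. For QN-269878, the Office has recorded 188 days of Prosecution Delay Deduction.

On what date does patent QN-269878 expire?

Earliest priority filing: 17 February 1987.
Base term: 17 February 1987 + 25 years → 17 February 2012.
Prosecution Delay Deduction: −188 days → 13 August 2011.

August 13, 2011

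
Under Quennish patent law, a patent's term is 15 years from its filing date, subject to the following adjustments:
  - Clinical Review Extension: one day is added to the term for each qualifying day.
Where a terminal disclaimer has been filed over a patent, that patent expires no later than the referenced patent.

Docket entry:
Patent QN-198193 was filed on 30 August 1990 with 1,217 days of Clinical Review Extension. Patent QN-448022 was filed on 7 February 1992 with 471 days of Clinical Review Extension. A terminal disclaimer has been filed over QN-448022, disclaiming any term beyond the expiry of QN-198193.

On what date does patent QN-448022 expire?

Natural term of QN-448022:
  Base: filing + 15 years → 7 February 2007.
  Clinical Review Extension: +471 days → 23 May 2008.
Expiry of referenced patent QN-198193:
  Base: filing + 15 years → 30 August 2005.
  Clinical Review Extension: +1217 days → 29 December 2008.
Terminal disclaimer: QN-448022 expires on the earlier of 23 May 2008 and 29 December 2008.

2008-05-23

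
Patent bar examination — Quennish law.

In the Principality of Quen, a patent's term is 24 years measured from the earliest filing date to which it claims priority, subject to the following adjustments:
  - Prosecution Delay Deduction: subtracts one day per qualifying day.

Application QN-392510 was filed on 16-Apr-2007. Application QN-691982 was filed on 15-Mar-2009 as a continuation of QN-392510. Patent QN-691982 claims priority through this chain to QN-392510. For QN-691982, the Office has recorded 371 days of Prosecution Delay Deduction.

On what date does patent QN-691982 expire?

Earliest priority filing: 16 April 2007.
Base term: 16 April 2007 + 24 years → 16 April 2031.
Prosecution Delay Deduction: −371 days → 10 April 2030.

April 10, 2030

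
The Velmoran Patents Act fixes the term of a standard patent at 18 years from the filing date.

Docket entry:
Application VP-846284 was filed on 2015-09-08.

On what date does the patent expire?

2033-09-08

Filing date + 18 years → 8 September 2033.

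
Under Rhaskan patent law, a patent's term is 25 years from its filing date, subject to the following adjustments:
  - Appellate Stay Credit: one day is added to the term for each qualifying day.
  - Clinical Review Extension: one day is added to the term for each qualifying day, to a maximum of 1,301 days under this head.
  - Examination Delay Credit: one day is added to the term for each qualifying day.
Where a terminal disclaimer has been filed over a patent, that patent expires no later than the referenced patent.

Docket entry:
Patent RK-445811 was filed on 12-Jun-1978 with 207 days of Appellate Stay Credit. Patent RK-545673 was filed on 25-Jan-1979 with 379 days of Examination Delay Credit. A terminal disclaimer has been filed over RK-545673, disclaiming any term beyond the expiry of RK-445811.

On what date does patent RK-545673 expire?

Natural term of RK-545673:
  Base: filing + 25 years → 25 January 2004.
  Examination Delay Credit: +379 days → 7 February 2005.
Expiry of referenced patent RK-445811:
  Base: filing + 25 years → 12 June 2003.
  Appellate Stay Credit: +207 days → 5 January 2004.
Terminal disclaimer: RK-545673 expires on the earlier of 7 February 2005 and 5 January 2004.

January 5, 2004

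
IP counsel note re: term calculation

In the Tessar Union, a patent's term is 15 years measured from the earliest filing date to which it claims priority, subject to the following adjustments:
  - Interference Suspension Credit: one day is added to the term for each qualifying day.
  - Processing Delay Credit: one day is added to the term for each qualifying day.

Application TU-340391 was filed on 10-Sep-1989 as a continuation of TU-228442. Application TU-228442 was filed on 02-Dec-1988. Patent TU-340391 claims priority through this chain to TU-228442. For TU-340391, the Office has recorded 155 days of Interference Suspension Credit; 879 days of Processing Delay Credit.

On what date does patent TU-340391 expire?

Earliest priority filing: 2 December 1988.
Base term: 2 December 1988 + 15 years → 2 December 2003.
Interference Suspension Credit: +155 days → 5 May 2004.
Processing Delay Credit: +879 days → 1 October 2006.

October 1, 2006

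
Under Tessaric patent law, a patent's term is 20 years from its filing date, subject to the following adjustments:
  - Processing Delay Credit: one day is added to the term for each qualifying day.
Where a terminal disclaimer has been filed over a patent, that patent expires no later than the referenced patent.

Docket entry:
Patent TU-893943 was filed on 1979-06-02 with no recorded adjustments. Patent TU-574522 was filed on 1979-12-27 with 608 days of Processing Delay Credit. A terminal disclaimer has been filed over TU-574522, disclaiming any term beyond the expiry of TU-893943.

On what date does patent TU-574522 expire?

1999-06-02

Natural term of TU-574522:
  Base: filing + 20 years → 27 December 1999.
  Processing Delay Credit: +608 days → 26 August 2001.
Expiry of referenced patent TU-893943:
  Base: filing + 20 years → 2 June 1999.
Terminal disclaimer: TU-574522 expires on the earlier of 26 August 2001 and 2 June 1999.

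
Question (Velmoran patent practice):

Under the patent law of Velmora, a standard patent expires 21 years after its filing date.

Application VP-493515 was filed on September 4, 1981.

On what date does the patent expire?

2002-09-04

Filing date + 21 years → 4 September 2002.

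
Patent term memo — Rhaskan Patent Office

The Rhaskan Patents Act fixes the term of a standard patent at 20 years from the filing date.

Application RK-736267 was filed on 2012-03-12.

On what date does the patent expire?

2032-03-12

Filing date + 20 years → 12 March 2032.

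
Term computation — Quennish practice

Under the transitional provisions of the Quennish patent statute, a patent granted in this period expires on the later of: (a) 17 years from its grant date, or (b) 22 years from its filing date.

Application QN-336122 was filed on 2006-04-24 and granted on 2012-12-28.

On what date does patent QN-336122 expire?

2029-12-28

(a) grant + 17 years → 28 December 2029.
(b) filing + 22 years → 24 April 2028.
Later of the two: 28 December 2029.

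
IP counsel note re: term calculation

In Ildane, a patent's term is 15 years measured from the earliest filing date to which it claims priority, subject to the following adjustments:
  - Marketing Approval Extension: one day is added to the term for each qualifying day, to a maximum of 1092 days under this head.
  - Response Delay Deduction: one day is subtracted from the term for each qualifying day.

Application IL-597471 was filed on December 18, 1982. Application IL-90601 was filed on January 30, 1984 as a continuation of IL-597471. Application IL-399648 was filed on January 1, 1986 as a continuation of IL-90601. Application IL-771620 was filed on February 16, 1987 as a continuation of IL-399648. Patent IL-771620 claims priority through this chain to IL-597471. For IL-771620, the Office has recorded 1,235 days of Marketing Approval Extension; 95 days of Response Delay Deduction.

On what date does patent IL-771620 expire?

Earliest priority filing: 18 December 1982.
Base term: 18 December 1982 + 15 years → 18 December 1997.
Marketing Approval Extension: 1235 days claimed exceeds the 1092-day cap, so +1092 days → 14 December 2000.
Response Delay Deduction: −95 days → 10 September 2000.

September 10, 2000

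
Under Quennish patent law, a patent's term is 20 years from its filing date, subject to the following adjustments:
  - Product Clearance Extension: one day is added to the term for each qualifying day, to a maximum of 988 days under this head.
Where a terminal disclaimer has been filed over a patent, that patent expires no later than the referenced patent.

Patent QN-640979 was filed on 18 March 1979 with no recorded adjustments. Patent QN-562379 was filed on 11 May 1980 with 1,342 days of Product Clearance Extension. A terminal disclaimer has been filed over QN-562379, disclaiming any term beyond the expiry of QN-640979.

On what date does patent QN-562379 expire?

1999-03-18

Natural term of QN-562379:
  Base: filing + 20 years → 11 May 2000.
  Product Clearance Extension: 1342 days claimed exceeds the 988-day cap, so +988 days → 24 January 2003.
Expiry of referenced patent QN-640979:
  Base: filing + 20 years → 18 March 1999.
Terminal disclaimer: QN-562379 expires on the earlier of 24 January 2003 and 18 March 1999.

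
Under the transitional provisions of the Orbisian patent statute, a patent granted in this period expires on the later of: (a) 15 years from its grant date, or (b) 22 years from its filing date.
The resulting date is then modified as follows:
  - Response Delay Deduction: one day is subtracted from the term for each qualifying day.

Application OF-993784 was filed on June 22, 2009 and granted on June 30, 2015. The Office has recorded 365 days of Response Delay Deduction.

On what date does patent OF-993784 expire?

2030-06-22

(a) grant + 15 years → 30 June 2030.
(b) filing + 22 years → 22 June 2031.
Later of the two: 22 June 2031.
Response Delay Deduction: −365 days → 22 June 2030.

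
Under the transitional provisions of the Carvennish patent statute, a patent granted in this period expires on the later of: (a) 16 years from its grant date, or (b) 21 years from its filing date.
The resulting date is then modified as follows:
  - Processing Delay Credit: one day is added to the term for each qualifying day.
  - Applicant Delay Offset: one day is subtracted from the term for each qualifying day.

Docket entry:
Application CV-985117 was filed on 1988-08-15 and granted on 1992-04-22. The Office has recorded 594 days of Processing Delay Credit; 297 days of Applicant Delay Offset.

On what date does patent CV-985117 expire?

June 8, 2010

(a) grant + 16 years → 22 April 2008.
(b) filing + 21 years → 15 August 2009.
Later of the two: 15 August 2009.
Processing Delay Credit: +594 days → 1 April 2011.
Applicant Delay Offset: −297 days → 8 June 2010.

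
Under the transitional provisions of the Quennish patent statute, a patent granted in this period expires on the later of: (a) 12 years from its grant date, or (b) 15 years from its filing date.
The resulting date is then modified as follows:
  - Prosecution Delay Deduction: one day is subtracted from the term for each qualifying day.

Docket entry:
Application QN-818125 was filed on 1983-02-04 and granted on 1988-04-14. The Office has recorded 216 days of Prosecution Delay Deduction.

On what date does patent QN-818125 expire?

(a) grant + 12 years → 14 April 2000.
(b) filing + 15 years → 4 February 1998.
Later of the two: 14 April 2000.
Prosecution Delay Deduction: −216 days → 11 September 1999.

1999-09-11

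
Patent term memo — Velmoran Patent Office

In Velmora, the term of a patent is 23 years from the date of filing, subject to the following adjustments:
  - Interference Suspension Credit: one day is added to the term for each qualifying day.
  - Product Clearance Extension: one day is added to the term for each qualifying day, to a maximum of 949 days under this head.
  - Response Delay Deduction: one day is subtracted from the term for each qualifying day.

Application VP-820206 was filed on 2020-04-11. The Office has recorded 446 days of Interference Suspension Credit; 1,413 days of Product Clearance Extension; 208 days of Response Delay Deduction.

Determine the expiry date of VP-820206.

Base term: filing date + 23 years → 11 April 2043.
Interference Suspension Credit: +446 days → 30 June 2044.
Product Clearance Extension: 1413 days claimed exceeds the 949-day cap, so +949 days → 4 February 2047.
Response Delay Deduction: −208 days → 11 July 2046.

2046-07-11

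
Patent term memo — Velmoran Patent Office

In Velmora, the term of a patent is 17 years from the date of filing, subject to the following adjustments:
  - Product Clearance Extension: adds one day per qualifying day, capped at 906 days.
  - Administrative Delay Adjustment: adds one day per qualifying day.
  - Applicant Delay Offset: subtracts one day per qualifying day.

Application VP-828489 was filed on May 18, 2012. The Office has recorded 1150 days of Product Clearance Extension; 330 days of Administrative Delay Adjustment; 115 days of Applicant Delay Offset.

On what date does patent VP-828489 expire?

2032-06-12

Base term: filing date + 17 years → 18 May 2029.
Product Clearance Extension: 1150 days claimed exceeds the 906-day cap, so +906 days → 10 November 2031.
Administrative Delay Adjustment: +330 days → 5 October 2032.
Applicant Delay Offset: −115 days → 12 June 2032.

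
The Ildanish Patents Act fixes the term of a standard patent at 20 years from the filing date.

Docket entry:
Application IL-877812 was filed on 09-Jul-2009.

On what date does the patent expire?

2029-07-09

Filing date + 20 years → 9 July 2029.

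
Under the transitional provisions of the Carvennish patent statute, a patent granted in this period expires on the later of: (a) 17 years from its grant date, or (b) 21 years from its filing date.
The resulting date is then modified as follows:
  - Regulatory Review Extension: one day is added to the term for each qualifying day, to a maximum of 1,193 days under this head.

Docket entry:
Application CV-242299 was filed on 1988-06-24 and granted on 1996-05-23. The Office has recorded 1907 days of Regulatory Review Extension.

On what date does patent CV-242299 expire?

August 28, 2016

(a) grant + 17 years → 23 May 2013.
(b) filing + 21 years → 24 June 2009.
Later of the two: 23 May 2013.
Regulatory Review Extension: 1907 days claimed exceeds the 1193-day cap, so +1193 days → 28 August 2016.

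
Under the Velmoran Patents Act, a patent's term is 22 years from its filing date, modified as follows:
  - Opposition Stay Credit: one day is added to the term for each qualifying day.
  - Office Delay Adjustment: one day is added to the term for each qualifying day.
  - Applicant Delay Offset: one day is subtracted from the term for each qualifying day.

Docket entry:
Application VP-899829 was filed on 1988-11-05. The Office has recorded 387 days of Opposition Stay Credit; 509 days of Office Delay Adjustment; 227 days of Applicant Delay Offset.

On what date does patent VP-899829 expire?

September 4, 2012

Base term: filing date + 22 years → 5 November 2010.
Opposition Stay Credit: +387 days → 27 November 2011.
Office Delay Adjustment: +509 days → 19 April 2013.
Applicant Delay Offset: −227 days → 4 September 2012.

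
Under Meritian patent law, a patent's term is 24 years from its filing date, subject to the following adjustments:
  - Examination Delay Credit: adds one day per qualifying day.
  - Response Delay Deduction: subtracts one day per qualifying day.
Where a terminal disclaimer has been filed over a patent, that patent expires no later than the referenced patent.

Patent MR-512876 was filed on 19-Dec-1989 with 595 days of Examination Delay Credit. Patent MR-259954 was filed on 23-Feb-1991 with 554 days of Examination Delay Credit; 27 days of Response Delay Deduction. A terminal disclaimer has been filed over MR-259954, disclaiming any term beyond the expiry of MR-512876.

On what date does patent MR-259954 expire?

Natural term of MR-259954:
  Base: filing + 24 years → 23 February 2015.
  Examination Delay Credit: +554 days → 30 August 2016.
  Response Delay Deduction: −27 days → 3 August 2016.
Expiry of referenced patent MR-512876:
  Base: filing + 24 years → 19 December 2013.
  Examination Delay Credit: +595 days → 6 August 2015.
Terminal disclaimer: MR-259954 expires on the earlier of 3 August 2016 and 6 August 2015.

August 6, 2015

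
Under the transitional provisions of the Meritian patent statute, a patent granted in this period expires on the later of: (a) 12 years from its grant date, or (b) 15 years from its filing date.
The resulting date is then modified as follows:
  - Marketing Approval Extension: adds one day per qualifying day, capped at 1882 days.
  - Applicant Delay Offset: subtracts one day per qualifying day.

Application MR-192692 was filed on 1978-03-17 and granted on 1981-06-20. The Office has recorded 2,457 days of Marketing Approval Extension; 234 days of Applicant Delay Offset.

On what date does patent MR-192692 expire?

December 24, 1997

(a) grant + 12 years → 20 June 1993.
(b) filing + 15 years → 17 March 1993.
Later of the two: 20 June 1993.
Marketing Approval Extension: 2457 days claimed exceeds the 1882-day cap, so +1882 days → 15 August 1998.
Applicant Delay Offset: −234 days → 24 December 1997.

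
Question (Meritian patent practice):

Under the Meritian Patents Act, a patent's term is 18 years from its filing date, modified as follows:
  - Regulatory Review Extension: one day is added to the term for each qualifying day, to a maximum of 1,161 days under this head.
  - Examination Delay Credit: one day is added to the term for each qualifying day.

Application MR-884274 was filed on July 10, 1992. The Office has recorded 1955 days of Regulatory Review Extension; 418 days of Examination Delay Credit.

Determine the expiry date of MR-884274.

Base term: filing date + 18 years → 10 July 2010.
Regulatory Review Extension: 1955 days claimed exceeds the 1161-day cap, so +1161 days → 13 September 2013.
Examination Delay Credit: +418 days → 5 November 2014.

November 5, 2014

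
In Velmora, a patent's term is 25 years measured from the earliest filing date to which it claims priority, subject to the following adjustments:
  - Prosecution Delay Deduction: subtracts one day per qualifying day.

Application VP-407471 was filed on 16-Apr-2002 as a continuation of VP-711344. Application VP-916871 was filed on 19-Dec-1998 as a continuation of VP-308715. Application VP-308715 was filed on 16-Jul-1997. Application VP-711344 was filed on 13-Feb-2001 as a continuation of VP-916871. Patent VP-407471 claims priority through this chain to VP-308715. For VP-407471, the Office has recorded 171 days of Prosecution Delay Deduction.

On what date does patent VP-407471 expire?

Earliest priority filing: 16 July 1997.
Base term: 16 July 1997 + 25 years → 16 July 2022.
Prosecution Delay Deduction: −171 days → 26 January 2022.

January 26, 2022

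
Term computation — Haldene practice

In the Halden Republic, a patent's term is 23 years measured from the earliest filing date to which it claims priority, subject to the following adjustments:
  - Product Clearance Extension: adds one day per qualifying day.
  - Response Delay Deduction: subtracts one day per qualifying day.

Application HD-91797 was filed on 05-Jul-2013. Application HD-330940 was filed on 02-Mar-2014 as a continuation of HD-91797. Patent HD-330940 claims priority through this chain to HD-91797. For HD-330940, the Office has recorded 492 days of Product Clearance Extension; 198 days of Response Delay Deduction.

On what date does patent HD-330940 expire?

2037-04-25

Earliest priority filing: 5 July 2013.
Base term: 5 July 2013 + 23 years → 5 July 2036.
Product Clearance Extension: +492 days → 9 November 2037.
Response Delay Deduction: −198 days → 25 April 2037.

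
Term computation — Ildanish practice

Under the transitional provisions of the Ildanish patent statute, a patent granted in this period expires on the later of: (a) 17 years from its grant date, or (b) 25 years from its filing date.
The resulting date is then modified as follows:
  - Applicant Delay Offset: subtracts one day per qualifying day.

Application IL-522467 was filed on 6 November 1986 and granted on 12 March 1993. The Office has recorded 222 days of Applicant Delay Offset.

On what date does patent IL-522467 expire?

2011-03-29

(a) grant + 17 years → 12 March 2010.
(b) filing + 25 years → 6 November 2011.
Later of the two: 6 November 2011.
Applicant Delay Offset: −222 days → 29 March 2011.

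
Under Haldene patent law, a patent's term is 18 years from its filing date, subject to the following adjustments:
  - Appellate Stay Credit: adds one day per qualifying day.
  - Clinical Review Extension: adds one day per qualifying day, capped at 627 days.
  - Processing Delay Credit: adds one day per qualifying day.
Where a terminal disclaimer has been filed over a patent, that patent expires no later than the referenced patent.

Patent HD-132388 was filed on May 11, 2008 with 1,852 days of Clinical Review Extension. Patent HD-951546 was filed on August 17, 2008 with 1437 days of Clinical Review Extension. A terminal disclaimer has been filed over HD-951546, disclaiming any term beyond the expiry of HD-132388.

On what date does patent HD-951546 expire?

Natural term of HD-951546:
  Base: filing + 18 years → 17 August 2026.
  Clinical Review Extension: 1437 days claimed exceeds the 627-day cap, so +627 days → 5 May 2028.
Expiry of referenced patent HD-132388:
  Base: filing + 18 years → 11 May 2026.
  Clinical Review Extension: 1852 days claimed exceeds the 627-day cap, so +627 days → 28 January 2028.
Terminal disclaimer: HD-951546 expires on the earlier of 5 May 2028 and 28 January 2028.

2028-01-28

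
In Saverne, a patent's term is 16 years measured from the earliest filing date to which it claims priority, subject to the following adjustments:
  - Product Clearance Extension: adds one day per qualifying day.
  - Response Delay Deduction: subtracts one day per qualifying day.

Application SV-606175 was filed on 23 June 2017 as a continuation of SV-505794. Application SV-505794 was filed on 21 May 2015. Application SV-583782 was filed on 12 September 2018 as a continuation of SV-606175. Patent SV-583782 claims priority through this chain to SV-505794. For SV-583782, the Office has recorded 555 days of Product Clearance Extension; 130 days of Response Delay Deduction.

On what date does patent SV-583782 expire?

2032-07-19

Earliest priority filing: 21 May 2015.
Base term: 21 May 2015 + 16 years → 21 May 2031.
Product Clearance Extension: +555 days → 26 November 2032.
Response Delay Deduction: −130 days → 19 July 2032.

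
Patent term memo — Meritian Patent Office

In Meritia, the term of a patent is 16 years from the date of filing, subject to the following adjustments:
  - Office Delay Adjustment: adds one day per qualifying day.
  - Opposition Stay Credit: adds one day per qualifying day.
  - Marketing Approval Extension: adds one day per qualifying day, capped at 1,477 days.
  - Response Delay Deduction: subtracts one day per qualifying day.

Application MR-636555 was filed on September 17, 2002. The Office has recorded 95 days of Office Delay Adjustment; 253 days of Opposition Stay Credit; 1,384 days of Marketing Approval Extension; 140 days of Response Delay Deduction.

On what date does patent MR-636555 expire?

Base term: filing date + 16 years → 17 September 2018.
Office Delay Adjustment: +95 days → 21 December 2018.
Opposition Stay Credit: +253 days → 31 August 2019.
Marketing Approval Extension: 1384 days (within the 1477-day cap) → +1384 days → 15 June 2023.
Response Delay Deduction: −140 days → 26 January 2023.

January 26, 2023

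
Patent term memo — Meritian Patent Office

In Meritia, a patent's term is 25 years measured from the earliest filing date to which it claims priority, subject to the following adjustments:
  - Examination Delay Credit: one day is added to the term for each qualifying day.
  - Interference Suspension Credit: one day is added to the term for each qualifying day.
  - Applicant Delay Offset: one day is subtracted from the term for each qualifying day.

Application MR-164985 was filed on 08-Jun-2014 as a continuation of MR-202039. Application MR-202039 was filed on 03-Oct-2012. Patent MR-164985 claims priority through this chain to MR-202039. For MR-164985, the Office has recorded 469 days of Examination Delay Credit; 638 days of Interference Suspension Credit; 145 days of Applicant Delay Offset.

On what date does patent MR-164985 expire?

Earliest priority filing: 3 October 2012.
Base term: 3 October 2012 + 25 years → 3 October 2037.
Examination Delay Credit: +469 days → 15 January 2039.
Interference Suspension Credit: +638 days → 14 October 2040.
Applicant Delay Offset: −145 days → 22 May 2040.

May 22, 2040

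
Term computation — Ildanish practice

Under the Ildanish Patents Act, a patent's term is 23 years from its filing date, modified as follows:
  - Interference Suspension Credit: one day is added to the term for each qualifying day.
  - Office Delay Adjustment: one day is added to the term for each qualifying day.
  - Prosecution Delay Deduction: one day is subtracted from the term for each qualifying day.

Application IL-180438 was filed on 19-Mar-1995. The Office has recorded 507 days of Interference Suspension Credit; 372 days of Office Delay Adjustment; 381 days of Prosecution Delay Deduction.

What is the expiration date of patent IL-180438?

2019-07-30

Base term: filing date + 23 years → 19 March 2018.
Interference Suspension Credit: +507 days → 8 August 2019.
Office Delay Adjustment: +372 days → 14 August 2020.
Prosecution Delay Deduction: −381 days → 30 July 2019.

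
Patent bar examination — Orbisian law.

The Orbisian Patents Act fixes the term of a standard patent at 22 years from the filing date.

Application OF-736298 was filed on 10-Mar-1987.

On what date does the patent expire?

Filing date + 22 years → 10 March 2009.

March 10, 2009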